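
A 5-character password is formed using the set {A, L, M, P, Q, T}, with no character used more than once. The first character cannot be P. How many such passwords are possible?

600

The first character has 6−1 = 5 choices (anything except P).
The remaining 4 characters are filled from the other 5 symbols without repetition: 5 × 4 × 3 × 2 = 120.
Total: 5 × 120 = 600.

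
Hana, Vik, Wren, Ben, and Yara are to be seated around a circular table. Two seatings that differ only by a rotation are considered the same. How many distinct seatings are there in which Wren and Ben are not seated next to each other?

All circular seatings of 5 people number (4)! = 24.
Those with Wren next to Ben: fuse the pair into one unit and seat 4 units around a circle — 2·(3)! = 12.
Subtracting, 24 − 12 = 12.

12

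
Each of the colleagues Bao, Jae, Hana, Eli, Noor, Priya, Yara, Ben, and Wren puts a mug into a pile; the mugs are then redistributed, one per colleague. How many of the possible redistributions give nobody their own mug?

133496

Let Aᵢ be the assignments in which colleague i gets their own mug. We want the size of the complement of A₁∪…∪A_9.
By inclusion–exclusion this is Σ_{j=0}^{9} (−1)^j C(9,j)·(9−j)!.
Computing: 362880 − 362880 + 181440 − 60480 + 15120 − 3024 + 504 − 72 + 9 − 1 = 133496.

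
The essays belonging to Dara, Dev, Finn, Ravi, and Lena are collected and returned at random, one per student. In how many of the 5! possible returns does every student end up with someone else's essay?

44

Let Aᵢ be the assignments in which student i gets their own essay. We want the size of the complement of A₁∪…∪A_5.
By inclusion–exclusion this is Σ_{j=0}^{5} (−1)^j C(5,j)·(5−j)!.
Computing: 120 − 120 + 60 − 20 + 5 − 1 = 44.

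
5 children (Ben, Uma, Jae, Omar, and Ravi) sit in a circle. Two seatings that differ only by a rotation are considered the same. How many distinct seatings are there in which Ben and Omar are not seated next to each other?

Without the restriction there are (4)! = 24 seatings.
Those with Ben next to Omar: fuse the pair into one unit and seat 4 units around a circle — 2·(3)! = 12.
Subtracting, 24 − 12 = 12.

12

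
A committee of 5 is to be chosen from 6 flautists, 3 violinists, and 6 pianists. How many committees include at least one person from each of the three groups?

1971

Total 5-person selections from all 15: C(15,5) = 3003.
Subtract selections that omit an entire group: no flautists → C(9,5) = 126; no violinists → C(12,5) = 792; no pianists → C(9,5) = 126.
Add back selections omitting two groups (i.e. drawn from a single group): C(6,5) + C(3,5) + C(6,5) = 12.
By inclusion–exclusion: 3003 − 1044 + 12 = 1971.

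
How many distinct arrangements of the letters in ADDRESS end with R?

180

With the last slot taken by R, it remains to arrange the other 6 letters (ADDESS).
Those 6 letters have D appearing twice and S appearing twice, giving (6)!/(2!·2!) = 180.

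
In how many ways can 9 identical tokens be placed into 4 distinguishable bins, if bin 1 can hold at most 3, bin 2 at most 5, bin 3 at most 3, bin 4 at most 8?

91

Ignoring the caps, the number of non-negative solutions to x_1+…+x_4 = 9 is C(12,3) = 220.
Subtract solutions that violate a single cap (substitute x_i' = x_i − (cap_i+1)): x_1 ≥ 4 gives C(8,3) = 56; x_2 ≥ 6 gives C(6,3) = 20; x_3 ≥ 4 gives C(8,3) = 56; x_4 ≥ 9 gives C(3,3) = 1. Together 133.
Add back pairs where two caps are both exceeded: 0 + 4 + 0 + 0 + 0 + 0 = 4.
By inclusion–exclusion the count is 220 − 133 + 4 = 91.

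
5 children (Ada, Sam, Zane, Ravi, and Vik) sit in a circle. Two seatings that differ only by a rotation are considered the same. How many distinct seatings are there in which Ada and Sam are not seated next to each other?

12

Without the restriction there are (4)! = 24 seatings.
Those with Ada next to Sam: fuse the pair into one unit and seat 4 units around a circle — 2·(3)! = 12.
Subtracting, 24 − 12 = 12.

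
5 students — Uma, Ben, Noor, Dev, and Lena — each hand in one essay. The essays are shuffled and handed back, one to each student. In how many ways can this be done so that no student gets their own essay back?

Let Aᵢ be the assignments in which student i gets their own essay. We want the size of the complement of A₁∪…∪A_5.
By inclusion–exclusion this is Σ_{j=0}^{5} (−1)^j C(5,j)·(5−j)!.
Computing: 120 − 120 + 60 − 20 + 5 − 1 = 44.

44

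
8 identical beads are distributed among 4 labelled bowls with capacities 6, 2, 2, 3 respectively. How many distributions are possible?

Ignoring the caps, the number of non-negative solutions to x_1+…+x_4 = 8 is C(11,3) = 165.
Subtract solutions that violate a single cap (substitute x_i' = x_i − (cap_i+1)): x_1 ≥ 7 gives C(4,3) = 4; x_2 ≥ 3 gives C(8,3) = 56; x_3 ≥ 3 gives C(8,3) = 56; x_4 ≥ 4 gives C(7,3) = 35. Together 151.
Add back pairs where two caps are both exceeded: 0 + 0 + 0 + 10 + 4 + 4 = 18.
By inclusion–exclusion the count is 165 − 151 + 18 = 32.

32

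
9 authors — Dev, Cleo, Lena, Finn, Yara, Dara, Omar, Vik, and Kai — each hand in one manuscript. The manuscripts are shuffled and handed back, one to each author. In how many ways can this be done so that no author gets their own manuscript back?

133496

Count assignments avoiding every fixed point. For any j of the 9 authors fixed to their own manuscript, the other 9−j can be arranged in (9−j)! ways.
By inclusion–exclusion this is Σ_{j=0}^{9} (−1)^j C(9,j)·(9−j)!.
Computing: 362880 − 362880 + 181440 − 60480 + 15120 − 3024 + 504 − 72 + 9 − 1 = 133496.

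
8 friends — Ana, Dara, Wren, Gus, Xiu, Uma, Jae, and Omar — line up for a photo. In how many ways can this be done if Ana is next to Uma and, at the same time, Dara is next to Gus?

2880

Treat {Ana,Uma} as one block (2 orders) and {Dara,Gus} as another (2 orders).
That leaves 6 units to arrange: 2 × 2 × 6! = 4 × 720 = 2880.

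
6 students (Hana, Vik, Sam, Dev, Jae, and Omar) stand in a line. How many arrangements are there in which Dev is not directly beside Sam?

Of the 6! = 720 arrangements, those with Dev and Sam adjacent number 2 × 5! = 240 (treat the pair as a block with 2 internal orders).
Complementary counting: 720 − 240 = 480.

480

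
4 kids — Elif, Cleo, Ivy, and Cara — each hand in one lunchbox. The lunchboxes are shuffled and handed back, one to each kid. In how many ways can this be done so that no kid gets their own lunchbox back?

9

Let Aᵢ be the assignments in which kid i gets their own lunchbox. We want the size of the complement of A₁∪…∪A_4.
By inclusion–exclusion this is Σ_{j=0}^{4} (−1)^j C(4,j)·(4−j)!.
Computing: 24 − 24 + 12 − 4 + 1 = 9.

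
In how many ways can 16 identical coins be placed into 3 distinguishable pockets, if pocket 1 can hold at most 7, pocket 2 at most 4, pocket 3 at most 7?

By stars and bars, unrestricted non-negative solutions to x_1+…+x_3 = 16 number C(16+2,2) = 153.
Subtract solutions that violate a single cap (substitute x_i' = x_i − (cap_i+1)): x_1 ≥ 8 gives C(10,2) = 45; x_2 ≥ 5 gives C(13,2) = 78; x_3 ≥ 8 gives C(10,2) = 45. Together 168.
Add back pairs where two caps are both exceeded: 10 + 1 + 10 = 21.
By inclusion–exclusion the count is 153 − 168 + 21 = 6.

6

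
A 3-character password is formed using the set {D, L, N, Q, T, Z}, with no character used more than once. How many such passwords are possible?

This is a permutation of 3 out of 6: P(6,3) = 6!/3!.
6 × 5 × 4 = 120.

120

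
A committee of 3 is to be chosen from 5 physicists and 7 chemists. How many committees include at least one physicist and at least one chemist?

Total 3-person selections from all 12: C(12,3) = 220.
Subtract selections that omit an entire group: no physicists → C(7,3) = 35; no chemists → C(5,3) = 10.
Both groups omitted at once is impossible, so 220 − 45 = 175.

175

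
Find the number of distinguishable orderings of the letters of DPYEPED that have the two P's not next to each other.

Total arrangements of DPYEPED: 7!/(2!·2!·2!) = 630.
If the two P's are adjacent, glue them into one block, leaving 6 items to arrange: (6)!/(2!·2!) = 180 ways.
Subtracting, 630 − 180 = 450 arrangements keep the P's apart.

450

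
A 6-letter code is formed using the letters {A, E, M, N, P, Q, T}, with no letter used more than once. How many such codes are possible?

This is a permutation of 6 out of 7: P(7,6) = 7!/1!.
That product is 7 × 6 × 5 × 4 × 3 × 2 = 5040.

5040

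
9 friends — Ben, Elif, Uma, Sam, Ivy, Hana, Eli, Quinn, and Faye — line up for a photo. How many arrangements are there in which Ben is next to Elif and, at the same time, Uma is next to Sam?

Treat {Ben,Elif} as one block (2 orders) and {Uma,Sam} as another (2 orders).
That leaves 7 units to arrange: 2 × 2 × 7! = 4 × 5040 = 20160.

20160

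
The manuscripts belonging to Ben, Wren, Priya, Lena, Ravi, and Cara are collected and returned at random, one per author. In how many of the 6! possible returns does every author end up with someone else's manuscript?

265

Let Aᵢ be the assignments in which author i gets their own manuscript. We want the size of the complement of A₁∪…∪A_6.
By inclusion–exclusion this is Σ_{j=0}^{6} (−1)^j C(6,j)·(6−j)!.
Computing: 720 − 720 + 360 − 120 + 30 − 6 + 1 = 265.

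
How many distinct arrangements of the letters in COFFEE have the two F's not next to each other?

120

There are 6!/(2!·2!) = 180 arrangements of COFFEE in total.
If the two F's are adjacent, glue them into one block, leaving 5 items to arrange: (5)!/(2!) = 60 ways.
Hence 180 − 60 = 120.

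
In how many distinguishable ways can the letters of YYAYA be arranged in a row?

YYAYA has 5 letters with A appearing twice and Y appearing 3 times.
The number of distinct arrangements is 5!/(3!·2!) = 120/12 = 10.

10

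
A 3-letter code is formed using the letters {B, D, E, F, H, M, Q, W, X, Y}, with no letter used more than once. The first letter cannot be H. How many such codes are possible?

The first letter has 10−1 = 9 choices (anything except H).
The remaining 2 letters are filled from the other 9 symbols without repetition: 9 × 8 = 72.
Total: 9 × 72 = 648.

648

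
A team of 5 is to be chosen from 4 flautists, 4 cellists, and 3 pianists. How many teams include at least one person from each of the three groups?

Total 5-person selections from all 11: C(11,5) = 462.
Subtract selections that omit an entire group: no flautists → C(7,5) = 21; no cellists → C(7,5) = 21; no pianists → C(8,5) = 56.
Add back selections omitting two groups (i.e. drawn from a single group): C(4,5) + C(4,5) + C(3,5) = 0.
By inclusion–exclusion: 462 − 98 + 0 = 364.

364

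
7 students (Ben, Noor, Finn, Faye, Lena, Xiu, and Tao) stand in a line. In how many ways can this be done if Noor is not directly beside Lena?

There are 7! = 5040 arrangements in all. If Noor and Lena are adjacent, merging them into one block gives 2·(6)! = 1440 arrangements.
So 5040 − 1440 = 3600 arrangements keep them apart.

3600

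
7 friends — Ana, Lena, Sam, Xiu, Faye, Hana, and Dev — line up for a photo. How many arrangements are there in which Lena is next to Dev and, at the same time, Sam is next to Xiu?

480

Treat {Lena,Dev} as one block (2 orders) and {Sam,Xiu} as another (2 orders).
That leaves 5 units to arrange: 2 × 2 × 5! = 4 × 120 = 480.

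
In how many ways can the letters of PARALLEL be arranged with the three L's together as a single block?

360

Treat the 3 copies of L as a single block. The multiset to arrange is then {LLL, A, A, E, P, R}, 6 items in all.
That gives (6)!/(2!) = 360 arrangements.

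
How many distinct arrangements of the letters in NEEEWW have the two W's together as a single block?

20

Treat the 2 copies of W as a single block. The multiset to arrange is then {WW, E, E, E, N}, 5 items in all.
That gives (5)!/(3!) = 20 arrangements.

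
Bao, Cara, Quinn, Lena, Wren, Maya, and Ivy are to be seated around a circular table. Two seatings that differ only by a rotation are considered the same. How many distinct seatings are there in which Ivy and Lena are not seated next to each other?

All circular seatings of 7 people number (6)! = 720.
Those with Ivy next to Lena: fuse the pair into one unit and seat 6 units around a circle — 2·(5)! = 240.
Subtracting, 720 − 240 = 480.

480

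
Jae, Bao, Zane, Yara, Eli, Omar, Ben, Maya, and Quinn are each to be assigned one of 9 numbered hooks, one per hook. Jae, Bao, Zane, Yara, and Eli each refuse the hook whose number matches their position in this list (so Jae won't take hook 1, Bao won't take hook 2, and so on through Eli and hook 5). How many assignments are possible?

205056

Let Aᵢ (for 1 ≤ i ≤ 5) be the placements that put person i in their forbidden hook. Any j of these fix j positions, leaving (9−j)! ways to fill the rest, and there are C(5,j) ways to pick which j.
By inclusion–exclusion, the number of valid placements is Σ_{j=0}^{5} (−1)^j C(5,j)·(9−j)!.
Computing: 362880 − 201600 + 50400 − 7200 + 600 − 24 = 205056.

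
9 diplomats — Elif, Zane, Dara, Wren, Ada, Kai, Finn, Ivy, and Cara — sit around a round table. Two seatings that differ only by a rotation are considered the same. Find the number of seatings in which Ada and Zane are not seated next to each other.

All circular seatings of 9 people number (8)! = 40320.
Those with Ada next to Zane: fuse the pair into one unit and seat 8 units around a circle — 2·(7)! = 10080.
Subtracting, 40320 − 10080 = 30240.

30240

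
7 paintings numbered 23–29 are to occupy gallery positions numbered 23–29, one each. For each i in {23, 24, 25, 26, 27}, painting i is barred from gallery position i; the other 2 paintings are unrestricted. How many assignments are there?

2428

Let Aᵢ (for 23 ≤ i ≤ 27) be the placements that put painting i in its forbidden gallery position. Any j of these fix j positions, leaving (7−j)! ways to fill the rest, and there are C(5,j) ways to pick which j.
By inclusion–exclusion, the number of valid placements is Σ_{j=0}^{5} (−1)^j C(5,j)·(7−j)!.
Computing: 5040 − 3600 + 1200 − 240 + 30 − 2 = 2428.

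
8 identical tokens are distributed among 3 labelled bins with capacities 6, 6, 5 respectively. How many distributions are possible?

Ignoring the caps, the number of non-negative solutions to x_1+…+x_3 = 8 is C(10,2) = 45.
Subtract solutions that violate a single cap (substitute x_i' = x_i − (cap_i+1)): x_1 ≥ 7 gives C(3,2) = 3; x_2 ≥ 7 gives C(3,2) = 3; x_3 ≥ 6 gives C(4,2) = 6. Together 12.
No two caps can be exceeded simultaneously, so the pair terms are all 0.
By inclusion–exclusion the count is 45 − 12 + 0 = 33.

33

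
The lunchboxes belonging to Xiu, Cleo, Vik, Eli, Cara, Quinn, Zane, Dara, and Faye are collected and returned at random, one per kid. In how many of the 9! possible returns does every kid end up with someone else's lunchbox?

133496

This is the derangement count D_9: permutations of 9 items with no fixed point.
By inclusion–exclusion this is Σ_{j=0}^{9} (−1)^j C(9,j)·(9−j)!.
Computing: 362880 − 362880 + 181440 − 60480 + 15120 − 3024 + 504 − 72 + 9 − 1 = 133496.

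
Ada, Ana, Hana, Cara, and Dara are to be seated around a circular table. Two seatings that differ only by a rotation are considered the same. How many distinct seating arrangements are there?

Fix one person's seat to break rotational symmetry; the remaining 4 people can be arranged in (4)! = 24 ways.

24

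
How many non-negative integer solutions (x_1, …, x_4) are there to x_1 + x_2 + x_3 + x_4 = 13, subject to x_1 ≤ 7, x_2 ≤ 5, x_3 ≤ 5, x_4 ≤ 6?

Ignoring the caps, the number of non-negative solutions to x_1+…+x_4 = 13 is C(16,3) = 560.
Subtract solutions that violate a single cap (substitute x_i' = x_i − (cap_i+1)): x_1 ≥ 8 gives C(8,3) = 56; x_2 ≥ 6 gives C(10,3) = 120; x_3 ≥ 6 gives C(10,3) = 120; x_4 ≥ 7 gives C(9,3) = 84. Together 380.
Add back pairs where two caps are both exceeded: 0 + 0 + 0 + 4 + 1 + 1 = 6.
By inclusion–exclusion the count is 560 − 380 + 6 = 186.

186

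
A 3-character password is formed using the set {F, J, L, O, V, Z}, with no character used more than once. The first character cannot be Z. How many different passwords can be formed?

The first character has 6−1 = 5 choices (anything except Z).
The remaining 2 characters are filled from the other 5 symbols without repetition: 5 × 4 = 20.
Total: 5 × 20 = 100.

100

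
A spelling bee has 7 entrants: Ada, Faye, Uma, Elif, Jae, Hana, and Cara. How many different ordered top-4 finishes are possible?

840

This is an ordered selection of 4 from 7: P(7,4).
That gives 7 × 6 × 5 × 4 = 840.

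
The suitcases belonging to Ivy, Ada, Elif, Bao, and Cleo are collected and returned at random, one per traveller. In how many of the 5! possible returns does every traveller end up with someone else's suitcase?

Let Aᵢ be the assignments in which traveller i gets their own suitcase. We want the size of the complement of A₁∪…∪A_5.
By inclusion–exclusion this is Σ_{j=0}^{5} (−1)^j C(5,j)·(5−j)!.
Computing: 120 − 120 + 60 − 20 + 5 − 1 = 44.

44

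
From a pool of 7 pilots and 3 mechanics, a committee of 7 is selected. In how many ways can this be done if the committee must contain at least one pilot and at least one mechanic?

119

Unrestricted: C(10,7) = 120 ways to pick any 7 of the 10.
Selections missing a whole group: no pilots → C(3,7) = 0; no mechanics → C(7,7) = 1.
Both groups omitted at once is impossible, so 120 − 1 = 119.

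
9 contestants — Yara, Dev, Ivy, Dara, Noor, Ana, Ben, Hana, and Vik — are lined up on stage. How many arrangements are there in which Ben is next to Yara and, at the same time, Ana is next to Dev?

Treat {Ben,Yara} as one block (2 orders) and {Ana,Dev} as another (2 orders).
That leaves 7 units to arrange: 2 × 2 × 7! = 4 × 5040 = 20160.

20160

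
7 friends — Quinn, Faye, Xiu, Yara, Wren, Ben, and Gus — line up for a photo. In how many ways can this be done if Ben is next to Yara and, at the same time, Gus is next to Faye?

480

Treat {Ben,Yara} as one block (2 orders) and {Gus,Faye} as another (2 orders).
That leaves 5 units to arrange: 2 × 2 × 5! = 4 × 120 = 480.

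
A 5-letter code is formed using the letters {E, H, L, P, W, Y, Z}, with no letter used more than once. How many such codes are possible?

With no repetition, fill the 5 letters in order: 7 choices, then 6, down to 3.
That product is 7 × 6 × 5 × 4 × 3 = 2520.

2520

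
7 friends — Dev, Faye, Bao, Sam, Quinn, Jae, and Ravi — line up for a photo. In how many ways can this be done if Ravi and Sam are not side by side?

Of the 7! = 5040 arrangements, those with Ravi and Sam adjacent number 2 × 6! = 1440 (treat the pair as a block with 2 internal orders).
Complementary counting: 5040 − 1440 = 3600.

3600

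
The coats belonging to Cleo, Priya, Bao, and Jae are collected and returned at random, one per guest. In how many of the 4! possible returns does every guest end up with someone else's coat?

9

Let Aᵢ be the assignments in which guest i gets their own coat. We want the size of the complement of A₁∪…∪A_4.
By inclusion–exclusion this is Σ_{j=0}^{4} (−1)^j C(4,j)·(4−j)!.
Computing: 24 − 24 + 12 − 4 + 1 = 9.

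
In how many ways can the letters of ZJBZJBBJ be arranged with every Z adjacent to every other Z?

140

Treat the 2 copies of Z as a single block. The multiset to arrange is then {ZZ, B, B, B, J, J, J}, 7 items in all.
That gives (7)!/(3!·3!) = 140 arrangements.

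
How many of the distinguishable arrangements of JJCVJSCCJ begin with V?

Fix V in the first position and arrange the remaining 8 letters.
Those 8 letters have C appearing 3 times and J appearing 4 times, giving (8)!/(4!·3!) = 280.

280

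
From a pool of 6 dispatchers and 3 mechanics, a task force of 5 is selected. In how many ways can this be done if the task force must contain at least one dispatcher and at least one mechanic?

120

With no constraint there are C(9,5) = 126 possible selections.
Selections missing a whole group: no dispatchers → C(3,5) = 0; no mechanics → C(6,5) = 6.
Both groups omitted at once is impossible, so 126 − 6 = 120.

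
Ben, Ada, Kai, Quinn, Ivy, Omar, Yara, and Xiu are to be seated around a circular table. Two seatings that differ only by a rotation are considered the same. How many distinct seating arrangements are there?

Seat Ben anywhere (absorbing the rotational symmetry), then permute the other 7: (7)! = 5040.

5040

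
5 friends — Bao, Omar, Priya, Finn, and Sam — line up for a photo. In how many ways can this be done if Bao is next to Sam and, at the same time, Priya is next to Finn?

24

Treat {Bao,Sam} as one block (2 orders) and {Priya,Finn} as another (2 orders).
That leaves 3 units to arrange: 2 × 2 × 3! = 4 × 6 = 24.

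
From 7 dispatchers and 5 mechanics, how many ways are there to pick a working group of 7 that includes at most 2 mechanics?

Split by how many mechanics are chosen (0 through 2).
Sum: C(5,0)·C(7,7) + C(5,1)·C(7,6) + C(5,2)·C(7,5) = 1 + 35 + 210 = 246.

246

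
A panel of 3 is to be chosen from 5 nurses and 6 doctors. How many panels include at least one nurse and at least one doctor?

Total 3-person selections from all 11: C(11,3) = 165.
Selections missing a whole group: no nurses → C(6,3) = 20; no doctors → C(5,3) = 10.
Both groups omitted at once is impossible, so 165 − 30 = 135.

135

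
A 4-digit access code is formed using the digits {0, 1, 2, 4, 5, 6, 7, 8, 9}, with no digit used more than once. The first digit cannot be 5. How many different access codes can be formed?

2688

The first digit has 9−1 = 8 choices (anything except 5).
The remaining 3 digits are filled from the other 8 symbols without repetition: 8 × 7 × 6 = 336.
Total: 8 × 336 = 2688.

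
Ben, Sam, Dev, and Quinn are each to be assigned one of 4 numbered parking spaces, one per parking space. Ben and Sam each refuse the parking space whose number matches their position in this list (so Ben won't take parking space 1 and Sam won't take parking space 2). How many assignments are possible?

14

Let Aᵢ (for i ∈ {1, 2}) be the placements that put person i in their forbidden parking space. Any j of these fix j positions, leaving (4−j)! ways to fill the rest, and there are C(2,j) ways to pick which j.
By inclusion–exclusion, the number of valid placements is Σ_{j=0}^{2} (−1)^j C(2,j)·(4−j)!.
Computing: 24 − 12 + 2 = 14.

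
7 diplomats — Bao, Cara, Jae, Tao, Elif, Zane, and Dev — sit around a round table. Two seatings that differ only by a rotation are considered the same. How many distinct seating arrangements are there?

Around a circle, 7 distinct people have 7!/7 = (6)! = 720 rotationally distinct seatings.

720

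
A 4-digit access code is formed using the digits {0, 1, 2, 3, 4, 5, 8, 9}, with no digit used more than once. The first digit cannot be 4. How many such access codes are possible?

The first digit has 8−1 = 7 choices (anything except 4).
The remaining 3 digits are filled from the other 7 symbols without repetition: 7 × 6 × 5 = 210.
Total: 7 × 210 = 1470.

1470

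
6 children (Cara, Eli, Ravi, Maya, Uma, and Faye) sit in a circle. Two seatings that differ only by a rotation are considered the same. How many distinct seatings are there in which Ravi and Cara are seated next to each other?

48

Treat {Ravi, Cara} as one unit (2 internal orders) and seat the resulting 5 units around the table: (4)! circular arrangements.
So 2 × (4)! = 2 × 24 = 48.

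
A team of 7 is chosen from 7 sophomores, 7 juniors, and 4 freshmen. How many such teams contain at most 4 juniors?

30591

Split by how many juniors are chosen (0 through 4).
Sum: C(7,0)·C(11,7) + C(7,1)·C(11,6) + C(7,2)·C(11,5) + C(7,3)·C(11,4) + C(7,4)·C(11,3) = 330 + 3234 + 9702 + 11550 + 5775 = 30591.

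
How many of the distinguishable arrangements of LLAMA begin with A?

With the first slot taken by A, it remains to arrange the other 4 letters (LLMA).
Those 4 letters have L appearing twice, giving (4)!/(2!) = 12.

12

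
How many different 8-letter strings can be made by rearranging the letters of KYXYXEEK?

Letter multiplicities in KYXYXEEK: E×2, K×2, X×2, Y×2.
The number of distinct arrangements is 8!/(2!·2!·2!·2!) = 40320/16 = 2520.

2520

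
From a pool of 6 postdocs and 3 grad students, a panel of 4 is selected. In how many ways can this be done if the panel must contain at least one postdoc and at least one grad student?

111

Total 4-person selections from all 9: C(9,4) = 126.
Selections missing a whole group: no postdocs → C(3,4) = 0; no grad students → C(6,4) = 15.
Both groups omitted at once is impossible, so 126 − 15 = 111.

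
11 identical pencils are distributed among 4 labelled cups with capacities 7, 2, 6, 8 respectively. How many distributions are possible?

139

Ignoring the caps, the number of non-negative solutions to x_1+…+x_4 = 11 is C(14,3) = 364.
Subtract solutions that violate a single cap (substitute x_i' = x_i − (cap_i+1)): x_1 ≥ 8 gives C(6,3) = 20; x_2 ≥ 3 gives C(11,3) = 165; x_3 ≥ 7 gives C(7,3) = 35; x_4 ≥ 9 gives C(5,3) = 10. Together 230.
Add back pairs where two caps are both exceeded: 1 + 0 + 0 + 4 + 0 + 0 = 5.
By inclusion–exclusion the count is 364 − 230 + 5 = 139.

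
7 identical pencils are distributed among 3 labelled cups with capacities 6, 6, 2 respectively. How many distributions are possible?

19

Ignoring the caps, the number of non-negative solutions to x_1+…+x_3 = 7 is C(9,2) = 36.
Subtract solutions that violate a single cap (substitute x_i' = x_i − (cap_i+1)): x_1 ≥ 7 gives C(2,2) = 1; x_2 ≥ 7 gives C(2,2) = 1; x_3 ≥ 3 gives C(6,2) = 15. Together 17.
No two caps can be exceeded simultaneously, so the pair terms are all 0.
By inclusion–exclusion the count is 36 − 17 + 0 = 19.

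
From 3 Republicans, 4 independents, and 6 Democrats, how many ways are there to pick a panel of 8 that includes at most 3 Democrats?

Split by how many Democrats are chosen (0 through 3).
Sum: C(6,0)·C(7,8) + C(6,1)·C(7,7) + C(6,2)·C(7,6) + C(6,3)·C(7,5) = 0 + 6 + 105 + 420 = 531.

531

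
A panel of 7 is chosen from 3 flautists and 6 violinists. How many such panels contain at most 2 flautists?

Split by how many flautists are chosen (0 through 2).
Sum: C(3,0)·C(6,7) + C(3,1)·C(6,6) + C(3,2)·C(6,5) = 0 + 3 + 18 = 21.

21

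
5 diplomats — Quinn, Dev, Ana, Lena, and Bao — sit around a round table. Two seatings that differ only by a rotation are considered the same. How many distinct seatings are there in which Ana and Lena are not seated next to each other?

12

All circular seatings of 5 people number (4)! = 24.
Those with Ana next to Lena: fuse the pair into one unit and seat 4 units around a circle — 2·(3)! = 12.
Subtracting, 24 − 12 = 12.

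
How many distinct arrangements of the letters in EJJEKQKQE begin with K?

1680

Fix K in the first position and arrange the remaining 8 letters.
Those 8 letters have E appearing 3 times, J appearing twice, and Q appearing twice, giving (8)!/(3!·2!·2!) = 1680.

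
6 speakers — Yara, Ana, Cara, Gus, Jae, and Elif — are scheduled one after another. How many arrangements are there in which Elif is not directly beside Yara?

Of the 6! = 720 arrangements, those with Elif and Yara adjacent number 2 × 5! = 240 (treat the pair as a block with 2 internal orders).
Complementary counting: 720 − 240 = 480.

480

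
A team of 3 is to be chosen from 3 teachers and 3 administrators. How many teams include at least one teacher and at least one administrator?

18

Total 3-person selections from all 6: C(6,3) = 20.
Subtract selections that omit an entire group: no teachers → C(3,3) = 1; no administrators → C(3,3) = 1.
Both groups omitted at once is impossible, so 20 − 2 = 18.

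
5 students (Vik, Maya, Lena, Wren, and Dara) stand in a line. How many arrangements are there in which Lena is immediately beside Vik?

Glue Lena and Vik into one block (2 internal orders), leaving 4 units to arrange in a row.
That gives 2 × 4! = 2 × 24 = 48.

48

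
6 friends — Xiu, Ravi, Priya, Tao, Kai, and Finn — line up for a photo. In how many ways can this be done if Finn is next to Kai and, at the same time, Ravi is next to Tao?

96

Treat {Finn,Kai} as one block (2 orders) and {Ravi,Tao} as another (2 orders).
That leaves 4 units to arrange: 2 × 2 × 4! = 4 × 24 = 96.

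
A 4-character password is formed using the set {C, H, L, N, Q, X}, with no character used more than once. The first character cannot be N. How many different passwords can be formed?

300

The first character has 6−1 = 5 choices (anything except N).
The remaining 3 characters are filled from the other 5 symbols without repetition: 5 × 4 × 3 = 60.
Total: 5 × 60 = 300.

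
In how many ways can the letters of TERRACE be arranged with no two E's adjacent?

There are 7!/(2!·2!) = 1260 arrangements of TERRACE in total.
If the two E's are adjacent, glue them into one block, leaving 6 items to arrange: (6)!/(2!) = 360 ways.
Subtracting, 1260 − 360 = 900 arrangements keep the E's apart.

900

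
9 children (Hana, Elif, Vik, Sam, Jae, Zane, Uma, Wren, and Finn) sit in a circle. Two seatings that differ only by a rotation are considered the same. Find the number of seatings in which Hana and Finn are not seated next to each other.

All circular seatings of 9 people number (8)! = 40320.
Seatings with Hana beside Finn: treat them as a block with 2 internal orders, giving 2 × (7)! = 10080.
Subtracting, 40320 − 10080 = 30240.

30240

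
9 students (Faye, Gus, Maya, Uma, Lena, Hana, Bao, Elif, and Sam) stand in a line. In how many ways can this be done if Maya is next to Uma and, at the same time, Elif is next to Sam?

Treat {Maya,Uma} as one block (2 orders) and {Elif,Sam} as another (2 orders).
That leaves 7 units to arrange: 2 × 2 × 7! = 4 × 5040 = 20160.

20160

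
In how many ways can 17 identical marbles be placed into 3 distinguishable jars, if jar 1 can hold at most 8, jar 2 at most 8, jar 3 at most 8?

Ignoring the caps, the number of non-negative solutions to x_1+…+x_3 = 17 is C(19,2) = 171.
Subtract solutions that violate a single cap (substitute x_i' = x_i − (cap_i+1)): x_1 ≥ 9 gives C(10,2) = 45; x_2 ≥ 9 gives C(10,2) = 45; x_3 ≥ 9 gives C(10,2) = 45. Together 135.
No two caps can be exceeded simultaneously, so the pair terms are all 0.
By inclusion–exclusion the count is 171 − 135 + 0 = 36.

36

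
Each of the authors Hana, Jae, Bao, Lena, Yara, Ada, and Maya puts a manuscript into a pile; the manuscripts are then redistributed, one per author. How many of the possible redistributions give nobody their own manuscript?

1854

This is the derangement count D_7: permutations of 7 items with no fixed point.
By inclusion–exclusion this is Σ_{j=0}^{7} (−1)^j C(7,j)·(7−j)!.
Computing: 5040 − 5040 + 2520 − 840 + 210 − 42 + 7 − 1 = 1854.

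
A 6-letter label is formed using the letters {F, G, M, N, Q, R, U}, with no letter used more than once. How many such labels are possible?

5040

Choose and order 6 of the 7 symbols: the first letter has 7 options, the next 6, and so on down to 2.
That product is 7 × 6 × 5 × 4 × 3 × 2 = 5040.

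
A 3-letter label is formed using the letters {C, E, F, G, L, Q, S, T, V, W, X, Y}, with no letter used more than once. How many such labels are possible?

With no repetition, fill the 3 letters in order: 12 choices, then 11, down to 10.
12 × 11 × 10 = 1320.

1320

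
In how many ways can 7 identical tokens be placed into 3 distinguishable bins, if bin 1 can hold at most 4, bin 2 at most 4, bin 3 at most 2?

9

Ignoring the caps, the number of non-negative solutions to x_1+…+x_3 = 7 is C(9,2) = 36.
Subtract solutions that violate a single cap (substitute x_i' = x_i − (cap_i+1)): x_1 ≥ 5 gives C(4,2) = 6; x_2 ≥ 5 gives C(4,2) = 6; x_3 ≥ 3 gives C(6,2) = 15. Together 27.
No two caps can be exceeded simultaneously, so the pair terms are all 0.
By inclusion–exclusion the count is 36 − 27 + 0 = 9.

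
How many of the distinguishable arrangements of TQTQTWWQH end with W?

1120

Fix W in the last position and arrange the remaining 8 letters.
Those 8 letters have Q appearing 3 times and T appearing 3 times, giving (8)!/(3!·3!) = 1120.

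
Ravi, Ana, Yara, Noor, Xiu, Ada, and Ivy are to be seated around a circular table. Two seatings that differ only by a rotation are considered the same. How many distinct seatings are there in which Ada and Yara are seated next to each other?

240

Glue Ada and Yara into a block (2 internal orders). Seating 6 units around a circle gives (5)! arrangements.
So 2 × (5)! = 2 × 120 = 240.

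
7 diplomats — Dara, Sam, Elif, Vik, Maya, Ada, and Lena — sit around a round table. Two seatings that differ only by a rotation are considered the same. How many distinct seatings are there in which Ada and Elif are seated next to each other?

240

Treat {Ada, Elif} as one unit (2 internal orders) and seat the resulting 6 units around the table: (5)! circular arrangements.
So 2 × (5)! = 2 × 120 = 240.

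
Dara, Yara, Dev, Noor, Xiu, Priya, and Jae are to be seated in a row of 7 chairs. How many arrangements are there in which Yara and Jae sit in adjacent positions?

1440

Treat {Yara, Jae} as a single unit. There are 6 units to order, and the pair itself can be ordered 2 ways.
So the count is 2·(6)! = 1440.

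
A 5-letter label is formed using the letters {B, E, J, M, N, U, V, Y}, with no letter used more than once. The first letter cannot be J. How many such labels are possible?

The first letter has 8−1 = 7 choices (anything except J).
The remaining 4 letters are filled from the other 7 symbols without repetition: 7 × 6 × 5 × 4 = 840.
Total: 7 × 840 = 5880.

5880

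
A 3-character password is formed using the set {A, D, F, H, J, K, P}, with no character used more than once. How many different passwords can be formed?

210

Choose and order 3 of the 7 symbols: the first character has 7 options, the next 6, then 5.
7 × 6 × 5 = 210.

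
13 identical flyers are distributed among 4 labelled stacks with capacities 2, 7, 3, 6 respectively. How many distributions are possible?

42

Ignoring the caps, the number of non-negative solutions to x_1+…+x_4 = 13 is C(16,3) = 560.
Subtract solutions that violate a single cap (substitute x_i' = x_i − (cap_i+1)): x_1 ≥ 3 gives C(13,3) = 286; x_2 ≥ 8 gives C(8,3) = 56; x_3 ≥ 4 gives C(12,3) = 220; x_4 ≥ 7 gives C(9,3) = 84. Together 646.
Add back pairs where two caps are both exceeded: 10 + 84 + 20 + 4 + 0 + 10 = 128.
By inclusion–exclusion the count is 560 − 646 + 128 = 42.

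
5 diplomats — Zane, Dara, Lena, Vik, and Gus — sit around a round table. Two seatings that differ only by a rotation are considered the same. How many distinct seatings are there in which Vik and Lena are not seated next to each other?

All circular seatings of 5 people number (4)! = 24.
Those with Vik next to Lena: fuse the pair into one unit and seat 4 units around a circle — 2·(3)! = 12.
Subtracting, 24 − 12 = 12.

12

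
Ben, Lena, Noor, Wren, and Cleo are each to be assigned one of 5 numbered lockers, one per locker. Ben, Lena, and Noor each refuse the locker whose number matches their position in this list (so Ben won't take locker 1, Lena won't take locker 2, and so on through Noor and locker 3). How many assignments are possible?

Let Aᵢ (for i ∈ {1, 2, 3}) be the placements that put person i in their forbidden locker. Any j of these fix j positions, leaving (5−j)! ways to fill the rest, and there are C(3,j) ways to pick which j.
By inclusion–exclusion, the number of valid placements is Σ_{j=0}^{3} (−1)^j C(3,j)·(5−j)!.
Computing: 120 − 72 + 18 − 2 = 64.

64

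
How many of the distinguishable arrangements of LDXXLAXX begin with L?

210

With the first slot taken by L, it remains to arrange the other 7 letters (DXXLAXX).
Those 7 letters have X appearing 4 times, giving (7)!/(4!) = 210.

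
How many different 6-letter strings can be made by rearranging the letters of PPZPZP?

15

PPZPZP has 6 letters with P appearing 4 times and Z appearing twice.
So there are 6! / (4!·2!) = 15 distinguishable arrangements.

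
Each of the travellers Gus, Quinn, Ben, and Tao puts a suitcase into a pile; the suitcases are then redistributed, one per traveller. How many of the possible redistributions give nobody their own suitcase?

9

Count assignments avoiding every fixed point. For any j of the 4 travellers fixed to their own suitcase, the other 4−j can be arranged in (4−j)! ways.
By inclusion–exclusion this is Σ_{j=0}^{4} (−1)^j C(4,j)·(4−j)!.
Computing: 24 − 24 + 12 − 4 + 1 = 9.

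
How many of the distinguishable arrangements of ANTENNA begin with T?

With the first slot taken by T, it remains to arrange the other 6 letters (ANENNA).
Those 6 letters have A appearing twice and N appearing 3 times, giving (6)!/(3!·2!) = 60.

60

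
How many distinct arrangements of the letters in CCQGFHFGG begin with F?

3360

Fix F in the first position and arrange the remaining 8 letters.
Those 8 letters have C appearing twice and G appearing 3 times, giving (8)!/(3!·2!) = 3360.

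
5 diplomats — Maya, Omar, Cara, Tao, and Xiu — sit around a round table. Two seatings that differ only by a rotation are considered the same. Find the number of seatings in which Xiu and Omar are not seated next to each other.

Without the restriction there are (4)! = 24 seatings.
Seatings with Xiu beside Omar: treat them as a block with 2 internal orders, giving 2 × (3)! = 12.
Subtracting, 24 − 12 = 12.

12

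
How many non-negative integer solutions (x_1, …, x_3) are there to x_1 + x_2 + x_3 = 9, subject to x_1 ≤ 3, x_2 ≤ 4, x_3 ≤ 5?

Without the upper bounds there are C(11,2) = 55 ways to split 9 among 3 variables.
Subtract solutions that violate a single cap (substitute x_i' = x_i − (cap_i+1)): x_1 ≥ 4 gives C(7,2) = 21; x_2 ≥ 5 gives C(6,2) = 15; x_3 ≥ 6 gives C(5,2) = 10. Together 46.
Add back pairs where two caps are both exceeded: 1 + 0 + 0 = 1.
By inclusion–exclusion the count is 55 − 46 + 1 = 10.

10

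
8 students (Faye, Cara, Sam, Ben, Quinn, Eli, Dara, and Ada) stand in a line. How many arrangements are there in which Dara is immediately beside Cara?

Glue Dara and Cara into one block (2 internal orders), leaving 7 units to arrange in a row.
That gives 2 × 7! = 2 × 5040 = 10080.

10080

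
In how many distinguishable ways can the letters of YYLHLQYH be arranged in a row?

1680

The 8 letters of YYLHLQYH have repeats: H appearing twice, L appearing twice, and Y appearing 3 times.
The number of distinct arrangements is 8!/(3!·2!·2!) = 40320/24 = 1680.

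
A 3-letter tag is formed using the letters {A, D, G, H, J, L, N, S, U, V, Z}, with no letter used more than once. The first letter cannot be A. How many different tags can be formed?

The first letter has 11−1 = 10 choices (anything except A).
The remaining 2 letters are filled from the other 10 symbols without repetition: 10 × 9 = 90.
Total: 10 × 90 = 900.

900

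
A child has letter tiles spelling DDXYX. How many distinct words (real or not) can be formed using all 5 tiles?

30

DDXYX has 5 letters with D appearing twice and X appearing twice.
So there are 5! / (2!·2!) = 30 distinguishable arrangements.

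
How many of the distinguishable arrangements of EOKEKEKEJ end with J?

Fix J in the last position and arrange the remaining 8 letters.
Those 8 letters have E appearing 4 times and K appearing 3 times, giving (8)!/(4!·3!) = 280.

280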